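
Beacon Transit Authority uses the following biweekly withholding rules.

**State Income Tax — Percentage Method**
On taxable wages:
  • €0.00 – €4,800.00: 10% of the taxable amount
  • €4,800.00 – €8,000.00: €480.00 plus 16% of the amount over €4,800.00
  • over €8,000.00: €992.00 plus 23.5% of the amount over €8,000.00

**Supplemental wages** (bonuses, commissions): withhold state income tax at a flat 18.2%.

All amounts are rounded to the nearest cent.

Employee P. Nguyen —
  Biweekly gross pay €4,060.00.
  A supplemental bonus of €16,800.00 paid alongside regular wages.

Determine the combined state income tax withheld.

State Income Tax: taxable = €4,060.00
  10% × €4,060.00 = €406.00
Supplemental (18.2% flat on bonus): 18.2% × €16,800.00 = €3,057.60
Total state income tax: €406.00 + €3,057.60 = €3,463.60

€3,463.60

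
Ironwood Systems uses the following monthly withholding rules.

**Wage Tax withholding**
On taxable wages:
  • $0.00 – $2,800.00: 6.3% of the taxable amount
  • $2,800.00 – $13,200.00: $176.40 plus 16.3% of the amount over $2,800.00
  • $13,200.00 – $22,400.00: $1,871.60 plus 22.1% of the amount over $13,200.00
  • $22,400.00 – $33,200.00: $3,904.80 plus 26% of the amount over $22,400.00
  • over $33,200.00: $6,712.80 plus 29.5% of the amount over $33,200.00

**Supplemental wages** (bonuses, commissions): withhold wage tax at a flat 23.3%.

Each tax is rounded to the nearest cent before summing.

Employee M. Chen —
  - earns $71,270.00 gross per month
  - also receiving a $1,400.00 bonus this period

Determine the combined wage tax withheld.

Wage Tax: taxable = $71,270.00
  $6,712.80 + 29.5% × ($71,270.00 − $33,200.00) = $6,712.80 + 29.5% × $38,070.00 = $17,943.45
Supplemental (23.3% flat on bonus): 23.3% × $1,400.00 = $326.20
Total wage tax: $17,943.45 + $326.20 = $18,269.65

$18,269.65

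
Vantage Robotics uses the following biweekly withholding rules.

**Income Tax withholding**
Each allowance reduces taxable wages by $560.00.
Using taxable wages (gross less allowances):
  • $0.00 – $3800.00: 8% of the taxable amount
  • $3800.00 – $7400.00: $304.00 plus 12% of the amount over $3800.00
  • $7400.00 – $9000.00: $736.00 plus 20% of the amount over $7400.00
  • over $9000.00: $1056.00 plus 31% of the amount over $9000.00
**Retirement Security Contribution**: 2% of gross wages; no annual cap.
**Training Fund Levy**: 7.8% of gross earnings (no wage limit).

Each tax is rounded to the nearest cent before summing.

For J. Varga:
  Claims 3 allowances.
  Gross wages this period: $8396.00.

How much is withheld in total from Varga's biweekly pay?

$1476.73

Income Tax: taxable = $8396.00 − 3×$560.00 = $6716.00
  $304.00 + 12% × ($6716.00 − $3800.00) = $304.00 + 12% × $2916.00 = $653.92
Retirement Security Contribution: 2% × $8396.00 = $167.92
Training Fund Levy: 7.8% × $8396.00 = $654.89
Total: $653.92 + $167.92 + $654.89 = $1476.73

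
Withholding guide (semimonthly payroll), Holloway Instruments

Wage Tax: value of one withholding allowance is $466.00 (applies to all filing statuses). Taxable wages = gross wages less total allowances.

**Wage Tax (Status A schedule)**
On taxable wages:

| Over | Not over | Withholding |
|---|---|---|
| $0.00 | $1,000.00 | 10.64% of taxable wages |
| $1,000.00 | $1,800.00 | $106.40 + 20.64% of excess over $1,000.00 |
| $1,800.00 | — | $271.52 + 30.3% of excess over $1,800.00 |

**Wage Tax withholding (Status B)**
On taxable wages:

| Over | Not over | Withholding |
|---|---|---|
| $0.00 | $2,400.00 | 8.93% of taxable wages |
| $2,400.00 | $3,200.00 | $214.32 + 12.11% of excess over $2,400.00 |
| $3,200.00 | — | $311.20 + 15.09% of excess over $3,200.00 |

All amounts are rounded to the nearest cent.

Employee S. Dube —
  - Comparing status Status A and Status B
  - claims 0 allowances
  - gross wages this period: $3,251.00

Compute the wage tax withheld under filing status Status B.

Wage Tax (Status B): taxable = $3,251.00
  $311.20 + 15.09% × ($3,251.00 − $3,200.00) = $311.20 + 15.09% × $51.00 = $318.90

$318.90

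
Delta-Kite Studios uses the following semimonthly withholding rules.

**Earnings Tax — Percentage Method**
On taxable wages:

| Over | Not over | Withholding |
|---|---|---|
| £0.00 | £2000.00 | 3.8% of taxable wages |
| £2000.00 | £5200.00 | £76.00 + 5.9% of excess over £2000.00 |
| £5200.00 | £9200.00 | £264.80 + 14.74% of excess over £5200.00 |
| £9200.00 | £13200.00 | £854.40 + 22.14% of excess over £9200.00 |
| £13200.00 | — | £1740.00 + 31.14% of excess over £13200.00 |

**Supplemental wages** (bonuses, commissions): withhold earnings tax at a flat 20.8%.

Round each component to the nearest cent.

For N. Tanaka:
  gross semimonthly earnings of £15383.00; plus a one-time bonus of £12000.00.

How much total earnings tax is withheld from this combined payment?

Earnings Tax: taxable = £15383.00
  £1740.00 + 31.14% × (£15383.00 − £13200.00) = £1740.00 + 31.14% × £2183.00 = £2419.79
Supplemental (20.8% flat on bonus): 20.8% × £12000.00 = £2496.00
Total earnings tax: £2419.79 + £2496.00 = £4915.79

£4915.79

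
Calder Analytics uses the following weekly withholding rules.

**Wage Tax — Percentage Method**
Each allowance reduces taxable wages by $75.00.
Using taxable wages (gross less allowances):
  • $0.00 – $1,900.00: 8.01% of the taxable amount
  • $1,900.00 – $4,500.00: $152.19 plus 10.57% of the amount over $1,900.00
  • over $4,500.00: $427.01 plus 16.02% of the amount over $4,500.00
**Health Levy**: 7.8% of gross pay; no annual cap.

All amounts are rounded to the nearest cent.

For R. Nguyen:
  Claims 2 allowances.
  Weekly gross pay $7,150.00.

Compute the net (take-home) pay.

Wage Tax: taxable = $7,150.00 − 2×$75.00 = $7,000.00
  $427.01 + 16.02% × ($7,000.00 − $4,500.00) = $427.01 + 16.02% × $2,500.00 = $827.51
Health Levy: 7.8% × $7,150.00 = $557.70
Total withheld: $827.51 + $557.70 = $1,385.21
Net pay: $7,150.00 − $1,385.21 = $5,764.79

$5,764.79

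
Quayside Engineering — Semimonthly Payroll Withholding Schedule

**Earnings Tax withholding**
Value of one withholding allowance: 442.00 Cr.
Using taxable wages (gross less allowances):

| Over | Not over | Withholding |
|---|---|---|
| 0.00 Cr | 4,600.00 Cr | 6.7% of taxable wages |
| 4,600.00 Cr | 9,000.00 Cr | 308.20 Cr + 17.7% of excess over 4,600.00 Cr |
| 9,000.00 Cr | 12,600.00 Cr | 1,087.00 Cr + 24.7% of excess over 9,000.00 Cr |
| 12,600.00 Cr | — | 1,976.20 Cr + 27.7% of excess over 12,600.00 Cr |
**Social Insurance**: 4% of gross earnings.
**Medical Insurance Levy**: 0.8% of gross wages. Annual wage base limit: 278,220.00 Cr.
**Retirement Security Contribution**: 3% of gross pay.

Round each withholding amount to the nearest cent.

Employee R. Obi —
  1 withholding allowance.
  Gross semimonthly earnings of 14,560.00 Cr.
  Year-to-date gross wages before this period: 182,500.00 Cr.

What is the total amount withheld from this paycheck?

3,532.37 Cr

Earnings Tax: taxable = 14,560.00 Cr − 1×442.00 Cr = 14,118.00 Cr
  1,976.20 Cr + 27.7% × (14,118.00 Cr − 12,600.00 Cr) = 1,976.20 Cr + 27.7% × 1,518.00 Cr = 2,396.69 Cr
Social Insurance: 4% × 14,560.00 Cr = 582.40 Cr
Medical Insurance Levy: 0.8% × 14,560.00 Cr = 116.48 Cr
Retirement Security Contribution: 3% × 14,560.00 Cr = 436.80 Cr
Total: 2,396.69 Cr + 582.40 Cr + 116.48 Cr + 436.80 Cr = 3,532.37 Cr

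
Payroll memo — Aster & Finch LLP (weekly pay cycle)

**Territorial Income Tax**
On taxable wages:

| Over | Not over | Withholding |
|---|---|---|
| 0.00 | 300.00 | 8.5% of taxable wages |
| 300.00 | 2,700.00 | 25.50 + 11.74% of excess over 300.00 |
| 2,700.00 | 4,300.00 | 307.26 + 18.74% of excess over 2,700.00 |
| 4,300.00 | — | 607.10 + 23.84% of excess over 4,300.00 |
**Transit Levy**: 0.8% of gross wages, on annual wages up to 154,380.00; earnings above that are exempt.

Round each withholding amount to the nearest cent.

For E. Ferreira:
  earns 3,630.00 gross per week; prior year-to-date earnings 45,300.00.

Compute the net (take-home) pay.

Territorial Income Tax: taxable = 3,630.00
  307.26 + 18.74% × (3,630.00 − 2,700.00) = 307.26 + 18.74% × 930.00 = 481.54
Transit Levy: 0.8% × 3,630.00 = 29.04
Total withheld: 481.54 + 29.04 = 510.58
Net pay: 3,630.00 − 510.58 = 3,119.42

3,119.42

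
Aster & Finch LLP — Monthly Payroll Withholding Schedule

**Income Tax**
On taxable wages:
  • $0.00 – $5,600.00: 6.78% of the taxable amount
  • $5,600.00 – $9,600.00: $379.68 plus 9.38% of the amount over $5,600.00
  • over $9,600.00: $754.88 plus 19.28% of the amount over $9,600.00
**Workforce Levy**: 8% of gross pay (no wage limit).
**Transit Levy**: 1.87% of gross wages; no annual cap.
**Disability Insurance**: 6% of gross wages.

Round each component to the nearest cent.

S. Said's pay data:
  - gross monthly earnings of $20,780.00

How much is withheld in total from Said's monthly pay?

Income Tax: taxable = $20,780.00
  $754.88 + 19.28% × ($20,780.00 − $9,600.00) = $754.88 + 19.28% × $11,180.00 = $2,910.38
Workforce Levy: 8% × $20,780.00 = $1,662.40
Transit Levy: 1.87% × $20,780.00 = $388.59
Disability Insurance: 6% × $20,780.00 = $1,246.80
Total: $2,910.38 + $1,662.40 + $388.59 + $1,246.80 = $6,208.17

$6,208.17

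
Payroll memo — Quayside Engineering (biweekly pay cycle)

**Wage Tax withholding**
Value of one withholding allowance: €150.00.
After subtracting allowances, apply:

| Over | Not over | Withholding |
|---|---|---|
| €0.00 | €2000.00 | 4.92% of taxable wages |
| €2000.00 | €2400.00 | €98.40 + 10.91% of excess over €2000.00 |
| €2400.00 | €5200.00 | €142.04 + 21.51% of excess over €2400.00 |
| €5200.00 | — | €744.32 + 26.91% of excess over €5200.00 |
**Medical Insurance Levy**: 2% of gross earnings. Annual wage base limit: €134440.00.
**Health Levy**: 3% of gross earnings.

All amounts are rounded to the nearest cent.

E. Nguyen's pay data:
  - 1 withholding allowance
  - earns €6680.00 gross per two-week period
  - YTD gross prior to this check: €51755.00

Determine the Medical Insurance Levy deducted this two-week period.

Medical Insurance Levy: 2% × €6680.00 = €133.60

€133.60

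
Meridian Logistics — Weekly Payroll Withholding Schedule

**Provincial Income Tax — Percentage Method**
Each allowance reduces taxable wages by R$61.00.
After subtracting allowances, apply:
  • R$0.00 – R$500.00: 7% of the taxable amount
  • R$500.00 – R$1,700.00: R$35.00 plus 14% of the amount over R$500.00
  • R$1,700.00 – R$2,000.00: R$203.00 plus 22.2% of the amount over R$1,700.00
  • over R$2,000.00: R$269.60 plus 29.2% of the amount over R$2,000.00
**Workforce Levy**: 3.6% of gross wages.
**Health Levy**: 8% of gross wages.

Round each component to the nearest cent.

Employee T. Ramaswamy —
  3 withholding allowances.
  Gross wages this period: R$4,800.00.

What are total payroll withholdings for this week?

Provincial Income Tax: taxable = R$4,800.00 − 3×R$61.00 = R$4,617.00
  R$269.60 + 29.2% × (R$4,617.00 − R$2,000.00) = R$269.60 + 29.2% × R$2,617.00 = R$1,033.76
Workforce Levy: 3.6% × R$4,800.00 = R$172.80
Health Levy: 8% × R$4,800.00 = R$384.00
Total: R$1,033.76 + R$172.80 + R$384.00 = R$1,590.56

R$1,590.56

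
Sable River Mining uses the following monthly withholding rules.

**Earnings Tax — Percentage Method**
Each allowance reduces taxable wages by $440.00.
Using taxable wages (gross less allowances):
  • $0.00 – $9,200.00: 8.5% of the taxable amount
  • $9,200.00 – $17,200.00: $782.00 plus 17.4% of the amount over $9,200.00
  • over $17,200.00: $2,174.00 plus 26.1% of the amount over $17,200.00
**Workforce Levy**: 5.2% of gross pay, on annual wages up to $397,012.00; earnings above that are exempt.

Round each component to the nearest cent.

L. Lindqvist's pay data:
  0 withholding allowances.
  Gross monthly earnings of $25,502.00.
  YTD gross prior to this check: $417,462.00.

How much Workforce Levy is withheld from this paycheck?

$0.00

Workforce Levy: YTD $417,462.00 ≥ cap $397,012.00 → $0.00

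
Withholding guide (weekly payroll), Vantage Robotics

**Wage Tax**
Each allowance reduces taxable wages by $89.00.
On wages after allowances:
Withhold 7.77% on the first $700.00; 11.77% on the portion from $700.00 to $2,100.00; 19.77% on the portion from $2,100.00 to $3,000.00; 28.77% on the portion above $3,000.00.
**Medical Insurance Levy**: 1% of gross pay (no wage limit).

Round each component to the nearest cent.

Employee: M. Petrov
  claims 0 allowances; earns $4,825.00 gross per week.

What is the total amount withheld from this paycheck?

$970.40

Wage Tax: taxable = $4,825.00
  $397.10 + 28.77% × ($4,825.00 − $3,000.00) = $397.10 + 28.77% × $1,825.00 = $922.15
Medical Insurance Levy: 1% × $4,825.00 = $48.25
Total: $922.15 + $48.25 = $970.40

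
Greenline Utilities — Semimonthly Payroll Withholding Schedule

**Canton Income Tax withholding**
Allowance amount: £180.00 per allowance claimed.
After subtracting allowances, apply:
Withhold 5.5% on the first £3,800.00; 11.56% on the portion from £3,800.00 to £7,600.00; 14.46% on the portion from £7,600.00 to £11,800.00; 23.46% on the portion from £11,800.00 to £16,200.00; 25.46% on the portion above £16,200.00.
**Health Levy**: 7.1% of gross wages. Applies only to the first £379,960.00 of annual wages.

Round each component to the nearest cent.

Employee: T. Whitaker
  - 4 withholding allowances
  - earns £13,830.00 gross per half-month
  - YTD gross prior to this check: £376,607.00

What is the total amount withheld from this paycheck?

Canton Income Tax: taxable = £13,830.00 − 4×£180.00 = £13,110.00
  £1,255.60 + 23.46% × (£13,110.00 − £11,800.00) = £1,255.60 + 23.46% × £1,310.00 = £1,562.93
Health Levy: cap £379,960.00 − YTD £376,607.00 = £3,353.00 subject; 7.1% × £3,353.00 = £238.06
Total: £1,562.93 + £238.06 = £1,800.99

£1,800.99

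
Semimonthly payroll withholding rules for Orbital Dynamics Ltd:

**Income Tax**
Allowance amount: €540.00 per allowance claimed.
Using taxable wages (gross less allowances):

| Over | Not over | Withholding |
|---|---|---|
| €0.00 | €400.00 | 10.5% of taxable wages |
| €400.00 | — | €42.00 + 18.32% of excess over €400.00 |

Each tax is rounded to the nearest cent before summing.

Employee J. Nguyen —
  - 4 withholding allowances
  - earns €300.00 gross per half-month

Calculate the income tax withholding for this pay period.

€0.00

Income Tax: taxable = €300.00 − 4×€540.00 = €-1,860.00
  Taxable ≤ 0 → €0.00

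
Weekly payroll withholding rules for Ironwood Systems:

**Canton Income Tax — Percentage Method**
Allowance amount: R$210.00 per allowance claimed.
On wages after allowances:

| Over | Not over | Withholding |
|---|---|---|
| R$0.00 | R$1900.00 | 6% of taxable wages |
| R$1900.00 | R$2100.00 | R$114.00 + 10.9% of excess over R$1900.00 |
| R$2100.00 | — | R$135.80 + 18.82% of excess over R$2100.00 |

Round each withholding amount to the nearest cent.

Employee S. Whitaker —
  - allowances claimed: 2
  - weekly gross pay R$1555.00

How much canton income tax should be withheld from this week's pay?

Canton Income Tax: taxable = R$1555.00 − 2×R$210.00 = R$1135.00
  6% × R$1135.00 = R$68.10

R$68.10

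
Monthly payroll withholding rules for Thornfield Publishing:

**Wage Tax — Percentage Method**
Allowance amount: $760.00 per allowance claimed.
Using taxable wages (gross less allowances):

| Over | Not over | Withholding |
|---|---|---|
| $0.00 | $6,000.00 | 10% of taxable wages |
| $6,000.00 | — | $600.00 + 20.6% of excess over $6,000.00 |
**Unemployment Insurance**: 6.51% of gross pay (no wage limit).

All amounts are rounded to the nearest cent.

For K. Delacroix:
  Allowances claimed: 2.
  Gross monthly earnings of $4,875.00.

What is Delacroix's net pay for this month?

$4,222.14

Wage Tax: taxable = $4,875.00 − 2×$760.00 = $3,355.00
  10% × $3,355.00 = $335.50
Unemployment Insurance: 6.51% × $4,875.00 = $317.36
Total withheld: $335.50 + $317.36 = $652.86
Net pay: $4,875.00 − $652.86 = $4,222.14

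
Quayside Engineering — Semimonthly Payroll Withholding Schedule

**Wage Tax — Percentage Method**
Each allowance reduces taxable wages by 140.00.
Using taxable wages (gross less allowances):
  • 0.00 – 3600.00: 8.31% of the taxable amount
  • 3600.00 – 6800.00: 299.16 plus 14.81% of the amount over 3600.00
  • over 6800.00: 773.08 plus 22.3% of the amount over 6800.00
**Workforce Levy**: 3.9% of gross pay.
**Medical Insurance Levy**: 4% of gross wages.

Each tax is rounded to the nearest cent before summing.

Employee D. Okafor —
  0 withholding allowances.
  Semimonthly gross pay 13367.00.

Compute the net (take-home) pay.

Wage Tax: taxable = 13367.00
  773.08 + 22.3% × (13367.00 − 6800.00) = 773.08 + 22.3% × 6567.00 = 2237.52
Workforce Levy: 3.9% × 13367.00 = 521.31
Medical Insurance Levy: 4% × 13367.00 = 534.68
Total withheld: 2237.52 + 521.31 + 534.68 = 3293.51
Net pay: 13367.00 − 3293.51 = 10073.49

10073.49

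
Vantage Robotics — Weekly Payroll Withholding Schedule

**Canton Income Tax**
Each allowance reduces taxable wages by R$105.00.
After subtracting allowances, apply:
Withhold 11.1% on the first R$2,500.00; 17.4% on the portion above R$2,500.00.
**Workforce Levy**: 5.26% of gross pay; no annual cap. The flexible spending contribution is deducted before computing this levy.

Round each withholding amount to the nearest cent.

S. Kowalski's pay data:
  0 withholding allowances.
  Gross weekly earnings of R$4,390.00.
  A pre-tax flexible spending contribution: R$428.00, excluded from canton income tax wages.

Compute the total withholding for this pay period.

Canton Income Tax: taxable = R$4,390.00 − R$428.00 = R$3,962.00
  R$277.50 + 17.4% × (R$3,962.00 − R$2,500.00) = R$277.50 + 17.4% × R$1,462.00 = R$531.89
Workforce Levy: 5.26% × R$3,962.00 = R$208.40
Total: R$531.89 + R$208.40 = R$740.29

R$740.29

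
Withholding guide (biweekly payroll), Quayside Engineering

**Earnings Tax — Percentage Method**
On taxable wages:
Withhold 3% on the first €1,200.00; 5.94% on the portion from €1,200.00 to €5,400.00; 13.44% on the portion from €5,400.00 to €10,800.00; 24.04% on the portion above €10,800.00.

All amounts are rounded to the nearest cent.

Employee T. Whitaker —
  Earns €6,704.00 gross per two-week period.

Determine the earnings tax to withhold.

€460.74

Earnings Tax: taxable = €6,704.00
  €285.48 + 13.44% × (€6,704.00 − €5,400.00) = €285.48 + 13.44% × €1,304.00 = €460.74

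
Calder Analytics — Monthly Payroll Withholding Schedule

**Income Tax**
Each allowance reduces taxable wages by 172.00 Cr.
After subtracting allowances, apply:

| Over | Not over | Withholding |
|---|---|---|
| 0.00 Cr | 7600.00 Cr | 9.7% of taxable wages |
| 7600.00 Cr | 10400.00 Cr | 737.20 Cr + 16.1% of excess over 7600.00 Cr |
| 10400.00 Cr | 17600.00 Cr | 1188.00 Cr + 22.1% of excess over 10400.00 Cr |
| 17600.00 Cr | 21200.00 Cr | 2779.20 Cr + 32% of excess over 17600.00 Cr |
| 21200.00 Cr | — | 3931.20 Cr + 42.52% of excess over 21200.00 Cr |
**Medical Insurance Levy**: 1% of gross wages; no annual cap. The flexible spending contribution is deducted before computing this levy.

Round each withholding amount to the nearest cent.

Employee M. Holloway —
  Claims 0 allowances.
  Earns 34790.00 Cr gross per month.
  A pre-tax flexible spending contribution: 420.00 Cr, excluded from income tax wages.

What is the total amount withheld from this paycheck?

9874.78 Cr

Income Tax: taxable = 34790.00 Cr − 420.00 Cr = 34370.00 Cr
  3931.20 Cr + 42.52% × (34370.00 Cr − 21200.00 Cr) = 3931.20 Cr + 42.52% × 13170.00 Cr = 9531.08 Cr
Medical Insurance Levy: 1% × 34370.00 Cr = 343.70 Cr
Total: 9531.08 Cr + 343.70 Cr = 9874.78 Cr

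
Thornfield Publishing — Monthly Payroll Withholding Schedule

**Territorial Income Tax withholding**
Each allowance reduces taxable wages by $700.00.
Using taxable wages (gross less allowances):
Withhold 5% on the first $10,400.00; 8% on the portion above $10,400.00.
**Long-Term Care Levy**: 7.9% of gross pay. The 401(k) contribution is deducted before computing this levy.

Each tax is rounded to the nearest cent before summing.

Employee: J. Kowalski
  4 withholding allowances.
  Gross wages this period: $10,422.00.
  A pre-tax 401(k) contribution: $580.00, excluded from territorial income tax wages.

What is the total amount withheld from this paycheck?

Territorial Income Tax: taxable = $10,422.00 − $580.00 − 4×$700.00 = $7,042.00
  5% × $7,042.00 = $352.10
Long-Term Care Levy: 7.9% × $9,842.00 = $777.52
Total: $352.10 + $777.52 = $1,129.62

$1,129.62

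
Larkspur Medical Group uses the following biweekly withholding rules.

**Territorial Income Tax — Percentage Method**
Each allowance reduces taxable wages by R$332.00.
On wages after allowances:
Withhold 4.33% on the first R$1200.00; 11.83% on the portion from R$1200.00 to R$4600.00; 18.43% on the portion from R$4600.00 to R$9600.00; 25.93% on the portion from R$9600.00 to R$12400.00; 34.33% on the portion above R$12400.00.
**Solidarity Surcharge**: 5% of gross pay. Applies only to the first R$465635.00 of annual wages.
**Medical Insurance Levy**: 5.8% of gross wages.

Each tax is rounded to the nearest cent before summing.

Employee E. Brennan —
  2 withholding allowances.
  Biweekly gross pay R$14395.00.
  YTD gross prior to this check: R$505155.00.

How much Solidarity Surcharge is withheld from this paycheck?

R$0.00

Solidarity Surcharge: YTD R$505155.00 ≥ cap R$465635.00 → R$0.00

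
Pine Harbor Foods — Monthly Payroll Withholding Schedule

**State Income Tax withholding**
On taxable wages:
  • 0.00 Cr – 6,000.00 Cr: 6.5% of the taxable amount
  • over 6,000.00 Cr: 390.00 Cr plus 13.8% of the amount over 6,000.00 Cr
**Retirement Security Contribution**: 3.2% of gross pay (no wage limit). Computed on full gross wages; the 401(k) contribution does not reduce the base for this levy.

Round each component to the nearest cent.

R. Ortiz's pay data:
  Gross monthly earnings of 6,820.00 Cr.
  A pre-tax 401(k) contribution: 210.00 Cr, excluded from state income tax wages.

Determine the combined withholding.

692.42 Cr

State Income Tax: taxable = 6,820.00 Cr − 210.00 Cr = 6,610.00 Cr
  390.00 Cr + 13.8% × (6,610.00 Cr − 6,000.00 Cr) = 390.00 Cr + 13.8% × 610.00 Cr = 474.18 Cr
Retirement Security Contribution: 3.2% × 6,820.00 Cr = 218.24 Cr
Total: 474.18 Cr + 218.24 Cr = 692.42 Cr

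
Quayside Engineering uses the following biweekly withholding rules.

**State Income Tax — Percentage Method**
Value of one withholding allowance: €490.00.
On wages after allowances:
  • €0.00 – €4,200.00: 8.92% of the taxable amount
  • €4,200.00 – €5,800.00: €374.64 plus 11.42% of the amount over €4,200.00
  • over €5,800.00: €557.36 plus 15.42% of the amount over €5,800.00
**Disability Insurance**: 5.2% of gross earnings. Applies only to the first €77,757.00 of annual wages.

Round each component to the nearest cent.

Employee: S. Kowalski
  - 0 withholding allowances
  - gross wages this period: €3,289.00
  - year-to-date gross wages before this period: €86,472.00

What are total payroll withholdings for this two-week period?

State Income Tax: taxable = €3,289.00
  8.92% × €3,289.00 = €293.38
Disability Insurance: YTD €86,472.00 ≥ cap €77,757.00 → €0.00
Total: €293.38 + €0.00 = €293.38

€293.38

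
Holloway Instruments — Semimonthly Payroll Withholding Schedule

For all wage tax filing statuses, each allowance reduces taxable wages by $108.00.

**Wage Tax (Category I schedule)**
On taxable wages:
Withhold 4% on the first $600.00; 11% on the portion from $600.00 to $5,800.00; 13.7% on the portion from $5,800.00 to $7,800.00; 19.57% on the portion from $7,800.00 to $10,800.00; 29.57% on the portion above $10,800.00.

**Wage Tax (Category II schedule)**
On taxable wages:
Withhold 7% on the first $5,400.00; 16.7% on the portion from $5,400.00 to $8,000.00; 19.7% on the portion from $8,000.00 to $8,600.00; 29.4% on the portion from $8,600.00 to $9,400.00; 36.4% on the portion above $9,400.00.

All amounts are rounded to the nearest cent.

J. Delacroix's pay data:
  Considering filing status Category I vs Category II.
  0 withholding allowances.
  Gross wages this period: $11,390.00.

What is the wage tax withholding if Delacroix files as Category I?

$1,631.56

Wage Tax (Category I): taxable = $11,390.00
  $1,457.10 + 29.57% × ($11,390.00 − $10,800.00) = $1,457.10 + 29.57% × $590.00 = $1,631.56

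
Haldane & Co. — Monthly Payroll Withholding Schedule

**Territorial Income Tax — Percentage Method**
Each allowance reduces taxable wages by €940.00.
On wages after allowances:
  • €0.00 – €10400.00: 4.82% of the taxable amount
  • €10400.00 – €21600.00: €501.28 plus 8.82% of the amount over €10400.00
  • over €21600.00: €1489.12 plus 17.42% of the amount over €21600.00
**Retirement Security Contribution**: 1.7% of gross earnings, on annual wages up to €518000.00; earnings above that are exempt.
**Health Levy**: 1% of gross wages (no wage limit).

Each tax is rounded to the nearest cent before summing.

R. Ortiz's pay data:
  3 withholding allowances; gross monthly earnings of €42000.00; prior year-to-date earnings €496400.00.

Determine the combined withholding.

€5338.76

Territorial Income Tax: taxable = €42000.00 − 3×€940.00 = €39180.00
  €1489.12 + 17.42% × (€39180.00 − €21600.00) = €1489.12 + 17.42% × €17580.00 = €4551.56
Retirement Security Contribution: cap €518000.00 − YTD €496400.00 = €21600.00 subject; 1.7% × €21600.00 = €367.20
Health Levy: 1% × €42000.00 = €420.00
Total: €4551.56 + €367.20 + €420.00 = €5338.76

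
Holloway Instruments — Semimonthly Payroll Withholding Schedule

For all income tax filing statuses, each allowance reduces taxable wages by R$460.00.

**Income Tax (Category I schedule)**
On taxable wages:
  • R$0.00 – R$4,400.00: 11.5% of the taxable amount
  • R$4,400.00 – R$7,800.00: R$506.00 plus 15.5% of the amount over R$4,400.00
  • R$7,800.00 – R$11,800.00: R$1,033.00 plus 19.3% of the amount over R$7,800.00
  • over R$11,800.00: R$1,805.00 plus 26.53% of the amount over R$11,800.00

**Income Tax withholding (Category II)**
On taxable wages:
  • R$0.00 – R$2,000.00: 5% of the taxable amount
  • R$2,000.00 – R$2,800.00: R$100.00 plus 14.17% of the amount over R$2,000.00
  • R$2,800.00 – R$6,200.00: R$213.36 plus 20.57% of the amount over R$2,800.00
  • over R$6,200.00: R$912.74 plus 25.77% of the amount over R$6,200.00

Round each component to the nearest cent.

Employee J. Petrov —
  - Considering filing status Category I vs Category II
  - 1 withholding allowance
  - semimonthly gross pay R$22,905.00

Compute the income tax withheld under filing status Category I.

R$4,629.12

Income Tax (Category I): taxable = R$22,905.00 − 1×R$460.00 = R$22,445.00
  R$1,805.00 + 26.53% × (R$22,445.00 − R$11,800.00) = R$1,805.00 + 26.53% × R$10,645.00 = R$4,629.12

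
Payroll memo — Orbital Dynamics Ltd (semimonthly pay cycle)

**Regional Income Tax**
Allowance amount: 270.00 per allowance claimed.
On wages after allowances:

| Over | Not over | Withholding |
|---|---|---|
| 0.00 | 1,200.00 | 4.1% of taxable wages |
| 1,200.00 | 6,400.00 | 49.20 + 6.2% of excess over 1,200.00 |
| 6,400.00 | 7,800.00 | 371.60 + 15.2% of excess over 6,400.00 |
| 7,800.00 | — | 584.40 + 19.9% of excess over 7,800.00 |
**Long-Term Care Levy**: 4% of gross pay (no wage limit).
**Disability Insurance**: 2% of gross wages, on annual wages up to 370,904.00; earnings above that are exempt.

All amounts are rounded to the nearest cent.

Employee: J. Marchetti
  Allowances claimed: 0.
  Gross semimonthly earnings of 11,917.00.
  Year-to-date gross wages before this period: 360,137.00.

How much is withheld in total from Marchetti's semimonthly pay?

2,095.70

Regional Income Tax: taxable = 11,917.00
  584.40 + 19.9% × (11,917.00 − 7,800.00) = 584.40 + 19.9% × 4,117.00 = 1,403.68
Long-Term Care Levy: 4% × 11,917.00 = 476.68
Disability Insurance: cap 370,904.00 − YTD 360,137.00 = 10,767.00 subject; 2% × 10,767.00 = 215.34
Total: 1,403.68 + 476.68 + 215.34 = 2,095.70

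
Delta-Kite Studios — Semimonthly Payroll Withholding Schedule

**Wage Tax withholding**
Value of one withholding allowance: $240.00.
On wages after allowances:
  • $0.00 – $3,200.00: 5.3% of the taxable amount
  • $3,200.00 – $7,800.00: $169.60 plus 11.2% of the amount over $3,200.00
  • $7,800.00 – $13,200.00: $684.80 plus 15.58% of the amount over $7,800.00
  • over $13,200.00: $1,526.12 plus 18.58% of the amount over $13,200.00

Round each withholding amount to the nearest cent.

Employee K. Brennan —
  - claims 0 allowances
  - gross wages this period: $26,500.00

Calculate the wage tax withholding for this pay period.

Wage Tax: taxable = $26,500.00
  $1,526.12 + 18.58% × ($26,500.00 − $13,200.00) = $1,526.12 + 18.58% × $13,300.00 = $3,997.26

$3,997.26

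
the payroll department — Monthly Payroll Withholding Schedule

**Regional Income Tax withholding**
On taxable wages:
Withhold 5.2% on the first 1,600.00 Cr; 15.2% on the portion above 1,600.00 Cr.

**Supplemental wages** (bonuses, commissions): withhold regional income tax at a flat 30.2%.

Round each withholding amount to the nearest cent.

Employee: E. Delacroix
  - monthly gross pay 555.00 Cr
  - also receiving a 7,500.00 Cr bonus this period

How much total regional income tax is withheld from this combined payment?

2,293.86 Cr

Regional Income Tax: taxable = 555.00 Cr
  5.2% × 555.00 Cr = 28.86 Cr
Supplemental (30.2% flat on bonus): 30.2% × 7,500.00 Cr = 2,265.00 Cr
Total regional income tax: 28.86 Cr + 2,265.00 Cr = 2,293.86 Cr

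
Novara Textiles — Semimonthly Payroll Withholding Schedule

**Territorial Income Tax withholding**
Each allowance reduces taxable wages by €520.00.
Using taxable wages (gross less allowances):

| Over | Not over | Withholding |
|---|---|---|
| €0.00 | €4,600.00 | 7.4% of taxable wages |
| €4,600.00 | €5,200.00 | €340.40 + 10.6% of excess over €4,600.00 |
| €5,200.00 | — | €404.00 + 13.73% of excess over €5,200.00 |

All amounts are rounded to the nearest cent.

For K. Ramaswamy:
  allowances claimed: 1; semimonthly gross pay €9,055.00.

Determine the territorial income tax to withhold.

€861.90

Territorial Income Tax: taxable = €9,055.00 − 1×€520.00 = €8,535.00
  €404.00 + 13.73% × (€8,535.00 − €5,200.00) = €404.00 + 13.73% × €3,335.00 = €861.90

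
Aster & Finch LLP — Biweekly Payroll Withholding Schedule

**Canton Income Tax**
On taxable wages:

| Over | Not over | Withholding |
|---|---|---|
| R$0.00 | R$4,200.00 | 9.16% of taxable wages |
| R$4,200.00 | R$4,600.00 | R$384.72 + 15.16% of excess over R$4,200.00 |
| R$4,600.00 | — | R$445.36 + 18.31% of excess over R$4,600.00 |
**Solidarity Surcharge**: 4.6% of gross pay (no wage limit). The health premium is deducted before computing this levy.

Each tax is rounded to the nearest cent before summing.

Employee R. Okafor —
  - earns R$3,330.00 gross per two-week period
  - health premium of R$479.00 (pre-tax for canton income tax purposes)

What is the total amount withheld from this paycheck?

Canton Income Tax: taxable = R$3,330.00 − R$479.00 = R$2,851.00
  9.16% × R$2,851.00 = R$261.15
Solidarity Surcharge: 4.6% × R$2,851.00 = R$131.15
Total: R$261.15 + R$131.15 = R$392.30

R$392.30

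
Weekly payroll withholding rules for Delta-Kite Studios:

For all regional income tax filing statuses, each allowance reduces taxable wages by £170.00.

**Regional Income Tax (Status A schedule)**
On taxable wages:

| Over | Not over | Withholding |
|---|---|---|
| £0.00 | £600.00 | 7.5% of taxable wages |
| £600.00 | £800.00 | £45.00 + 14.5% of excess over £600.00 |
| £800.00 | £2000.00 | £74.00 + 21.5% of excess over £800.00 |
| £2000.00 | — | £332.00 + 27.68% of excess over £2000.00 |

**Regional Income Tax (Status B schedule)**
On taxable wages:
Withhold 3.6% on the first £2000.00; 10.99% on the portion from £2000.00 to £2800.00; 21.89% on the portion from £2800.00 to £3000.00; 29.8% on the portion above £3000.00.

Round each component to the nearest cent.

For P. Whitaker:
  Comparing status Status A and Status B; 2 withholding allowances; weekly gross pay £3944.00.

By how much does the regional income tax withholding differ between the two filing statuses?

£392.30

Regional Income Tax (Status A): taxable = £3944.00 − 2×£170.00 = £3604.00
  £332.00 + 27.68% × (£3604.00 − £2000.00) = £332.00 + 27.68% × £1604.00 = £775.99
Regional Income Tax (Status B): taxable = £3944.00 − 2×£170.00 = £3604.00
  £203.70 + 29.8% × (£3604.00 − £3000.00) = £203.70 + 29.8% × £604.00 = £383.69
Difference: |£775.99 − £383.69| = £392.30 (higher under Status A)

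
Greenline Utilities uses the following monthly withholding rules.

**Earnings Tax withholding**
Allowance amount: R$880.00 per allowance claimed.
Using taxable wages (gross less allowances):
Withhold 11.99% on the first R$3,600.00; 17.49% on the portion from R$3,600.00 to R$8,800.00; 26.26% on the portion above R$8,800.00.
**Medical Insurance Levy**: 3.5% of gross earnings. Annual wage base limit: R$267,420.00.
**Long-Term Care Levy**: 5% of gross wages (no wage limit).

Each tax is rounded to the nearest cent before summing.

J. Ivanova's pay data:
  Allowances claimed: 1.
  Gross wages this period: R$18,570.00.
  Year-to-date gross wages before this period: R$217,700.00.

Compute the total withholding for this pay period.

R$5,254.08

Earnings Tax: taxable = R$18,570.00 − 1×R$880.00 = R$17,690.00
  R$1,341.12 + 26.26% × (R$17,690.00 − R$8,800.00) = R$1,341.12 + 26.26% × R$8,890.00 = R$3,675.63
Medical Insurance Levy: 3.5% × R$18,570.00 = R$649.95
Long-Term Care Levy: 5% × R$18,570.00 = R$928.50
Total: R$3,675.63 + R$649.95 + R$928.50 = R$5,254.08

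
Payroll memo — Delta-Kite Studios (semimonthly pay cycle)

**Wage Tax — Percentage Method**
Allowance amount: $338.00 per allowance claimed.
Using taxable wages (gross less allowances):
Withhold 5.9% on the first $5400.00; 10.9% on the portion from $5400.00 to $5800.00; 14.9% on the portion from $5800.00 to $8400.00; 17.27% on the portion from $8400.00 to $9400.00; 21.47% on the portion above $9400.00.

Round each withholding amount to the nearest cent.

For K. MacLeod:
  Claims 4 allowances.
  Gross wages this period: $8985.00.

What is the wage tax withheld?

Wage Tax: taxable = $8985.00 − 4×$338.00 = $7633.00
  $362.20 + 14.9% × ($7633.00 − $5800.00) = $362.20 + 14.9% × $1833.00 = $635.32

$635.32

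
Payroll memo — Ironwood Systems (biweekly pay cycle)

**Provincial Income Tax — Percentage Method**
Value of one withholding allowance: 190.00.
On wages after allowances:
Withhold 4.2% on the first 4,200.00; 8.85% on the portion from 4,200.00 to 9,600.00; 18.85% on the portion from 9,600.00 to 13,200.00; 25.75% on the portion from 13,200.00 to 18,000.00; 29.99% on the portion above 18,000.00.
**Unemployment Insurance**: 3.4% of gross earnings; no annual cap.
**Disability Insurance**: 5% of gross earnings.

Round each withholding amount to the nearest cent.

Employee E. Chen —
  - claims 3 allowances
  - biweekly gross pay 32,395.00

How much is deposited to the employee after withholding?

Provincial Income Tax: taxable = 32,395.00 − 3×190.00 = 31,825.00
  2,568.90 + 29.99% × (31,825.00 − 18,000.00) = 2,568.90 + 29.99% × 13,825.00 = 6,715.02
Unemployment Insurance: 3.4% × 32,395.00 = 1,101.43
Disability Insurance: 5% × 32,395.00 = 1,619.75
Total withheld: 6,715.02 + 1,101.43 + 1,619.75 = 9,436.20
Net pay: 32,395.00 − 9,436.20 = 22,958.80

22,958.80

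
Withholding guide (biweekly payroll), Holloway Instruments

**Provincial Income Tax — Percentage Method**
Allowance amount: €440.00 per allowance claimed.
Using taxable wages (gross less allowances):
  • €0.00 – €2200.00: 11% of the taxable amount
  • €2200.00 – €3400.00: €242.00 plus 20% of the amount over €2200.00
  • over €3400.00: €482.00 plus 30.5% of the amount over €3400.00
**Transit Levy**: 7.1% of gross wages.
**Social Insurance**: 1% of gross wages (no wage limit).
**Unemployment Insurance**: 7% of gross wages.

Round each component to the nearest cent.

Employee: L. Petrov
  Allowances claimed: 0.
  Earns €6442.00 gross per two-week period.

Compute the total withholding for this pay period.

€2382.55

Provincial Income Tax: taxable = €6442.00
  €482.00 + 30.5% × (€6442.00 − €3400.00) = €482.00 + 30.5% × €3042.00 = €1409.81
Transit Levy: 7.1% × €6442.00 = €457.38
Social Insurance: 1% × €6442.00 = €64.42
Unemployment Insurance: 7% × €6442.00 = €450.94
Total: €1409.81 + €457.38 + €64.42 + €450.94 = €2382.55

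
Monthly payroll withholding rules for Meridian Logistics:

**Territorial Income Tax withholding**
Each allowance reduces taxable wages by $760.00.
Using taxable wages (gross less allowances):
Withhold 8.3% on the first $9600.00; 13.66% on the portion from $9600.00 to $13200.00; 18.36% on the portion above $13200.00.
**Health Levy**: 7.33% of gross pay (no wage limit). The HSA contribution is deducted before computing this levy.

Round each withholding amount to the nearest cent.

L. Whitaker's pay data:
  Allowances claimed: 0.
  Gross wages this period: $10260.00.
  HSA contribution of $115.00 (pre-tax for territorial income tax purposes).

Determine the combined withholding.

$1614.88

Territorial Income Tax: taxable = $10260.00 − $115.00 = $10145.00
  $796.80 + 13.66% × ($10145.00 − $9600.00) = $796.80 + 13.66% × $545.00 = $871.25
Health Levy: 7.33% × $10145.00 = $743.63
Total: $871.25 + $743.63 = $1614.88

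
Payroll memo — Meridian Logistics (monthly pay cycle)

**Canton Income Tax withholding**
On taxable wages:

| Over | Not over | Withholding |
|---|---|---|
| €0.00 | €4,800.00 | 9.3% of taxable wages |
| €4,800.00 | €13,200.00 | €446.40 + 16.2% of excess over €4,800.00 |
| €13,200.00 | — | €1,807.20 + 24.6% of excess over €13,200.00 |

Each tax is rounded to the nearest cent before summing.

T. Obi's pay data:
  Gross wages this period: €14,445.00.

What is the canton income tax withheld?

€2,113.47

Canton Income Tax: taxable = €14,445.00
  €1,807.20 + 24.6% × (€14,445.00 − €13,200.00) = €1,807.20 + 24.6% × €1,245.00 = €2,113.47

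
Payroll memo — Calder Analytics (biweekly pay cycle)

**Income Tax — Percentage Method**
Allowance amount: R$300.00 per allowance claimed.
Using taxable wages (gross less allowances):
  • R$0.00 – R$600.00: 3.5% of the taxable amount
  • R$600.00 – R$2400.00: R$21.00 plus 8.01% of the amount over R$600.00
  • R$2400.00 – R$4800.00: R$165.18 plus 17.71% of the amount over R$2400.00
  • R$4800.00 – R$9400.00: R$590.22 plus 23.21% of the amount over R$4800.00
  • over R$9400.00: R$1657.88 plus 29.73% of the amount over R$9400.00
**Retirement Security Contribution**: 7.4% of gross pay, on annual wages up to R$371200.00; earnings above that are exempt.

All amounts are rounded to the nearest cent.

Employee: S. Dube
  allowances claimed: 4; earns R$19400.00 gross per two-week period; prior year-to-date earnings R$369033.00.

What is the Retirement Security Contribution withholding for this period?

Retirement Security Contribution: cap R$371200.00 − YTD R$369033.00 = R$2167.00 subject; 7.4% × R$2167.00 = R$160.36

R$160.36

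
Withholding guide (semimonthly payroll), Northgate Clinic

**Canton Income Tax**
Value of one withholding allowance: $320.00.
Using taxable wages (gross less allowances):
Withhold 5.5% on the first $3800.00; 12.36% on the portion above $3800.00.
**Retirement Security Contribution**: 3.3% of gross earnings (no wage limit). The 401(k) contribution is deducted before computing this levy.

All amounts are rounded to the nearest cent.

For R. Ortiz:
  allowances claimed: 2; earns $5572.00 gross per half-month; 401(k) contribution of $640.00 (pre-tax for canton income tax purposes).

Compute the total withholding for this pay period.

Canton Income Tax: taxable = $5572.00 − $640.00 − 2×$320.00 = $4292.00
  $209.00 + 12.36% × ($4292.00 − $3800.00) = $209.00 + 12.36% × $492.00 = $269.81
Retirement Security Contribution: 3.3% × $4932.00 = $162.76
Total: $269.81 + $162.76 = $432.57

$432.57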